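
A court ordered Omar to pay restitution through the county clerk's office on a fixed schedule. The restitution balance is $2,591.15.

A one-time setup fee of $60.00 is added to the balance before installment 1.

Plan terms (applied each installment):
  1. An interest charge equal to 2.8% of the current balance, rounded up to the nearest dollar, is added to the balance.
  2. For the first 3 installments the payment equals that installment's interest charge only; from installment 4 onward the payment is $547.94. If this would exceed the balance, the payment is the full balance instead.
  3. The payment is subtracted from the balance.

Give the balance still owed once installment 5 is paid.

$1,691.27

Installment 1: $2,651.15 +$75.00 interest = $2,726.15; pay $75.00 → $2,651.15
Installment 2: $2,651.15 +$75.00 interest = $2,726.15; pay $75.00 → $2,651.15
Installment 3: $2,651.15 +$75.00 interest = $2,726.15; pay $75.00 → $2,651.15
Installment 4: $2,651.15 +$75.00 interest = $2,726.15; pay $547.94 → $2,178.21
Installment 5: $2,178.21 +$61.00 interest = $2,239.21; pay $547.94 → $1,691.27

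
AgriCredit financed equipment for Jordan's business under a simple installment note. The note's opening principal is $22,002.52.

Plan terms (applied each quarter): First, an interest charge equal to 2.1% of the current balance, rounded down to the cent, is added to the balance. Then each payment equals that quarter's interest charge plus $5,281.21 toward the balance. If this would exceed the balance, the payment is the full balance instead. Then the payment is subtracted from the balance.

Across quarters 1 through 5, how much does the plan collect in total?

$23,203.71

# | Opening | Interest | Payment | End bal
1 | $22,002.52 | $462.05 | $5,743.26 | $16,721.31
2 | $16,721.31 | $351.14 | $5,632.35 | $11,440.10
3 | $11,440.10 | $240.24 | $5,521.45 | $6,158.89
4 | $6,158.89 | $129.33 | $5,410.54 | $877.68
5 | $877.68 | $18.43 | $896.11 | $0.00
Total paid: $23,203.71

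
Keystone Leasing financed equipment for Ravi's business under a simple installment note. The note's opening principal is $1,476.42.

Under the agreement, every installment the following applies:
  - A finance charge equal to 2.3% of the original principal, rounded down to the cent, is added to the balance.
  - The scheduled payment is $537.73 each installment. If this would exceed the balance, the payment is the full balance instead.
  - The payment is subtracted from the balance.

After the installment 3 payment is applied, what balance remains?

$0.00

Installment 1: $1,476.42 +$33.95 interest = $1,510.37; pay $537.73 → $972.64
Installment 2: $972.64 +$33.95 interest = $1,006.59; pay $537.73 → $468.86
Installment 3: $468.86 +$33.95 interest = $502.81; pay $502.81 → $0.00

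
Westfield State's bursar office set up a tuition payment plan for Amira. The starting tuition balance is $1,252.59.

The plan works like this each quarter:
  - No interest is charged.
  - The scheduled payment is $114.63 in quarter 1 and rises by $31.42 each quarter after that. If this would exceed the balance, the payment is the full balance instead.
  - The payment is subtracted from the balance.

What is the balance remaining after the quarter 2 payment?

$991.91

Quarter 1: opening $1,252.59; payment $114.63; balance $1,137.96
Quarter 2: opening $1,137.96; payment $146.05; balance $991.91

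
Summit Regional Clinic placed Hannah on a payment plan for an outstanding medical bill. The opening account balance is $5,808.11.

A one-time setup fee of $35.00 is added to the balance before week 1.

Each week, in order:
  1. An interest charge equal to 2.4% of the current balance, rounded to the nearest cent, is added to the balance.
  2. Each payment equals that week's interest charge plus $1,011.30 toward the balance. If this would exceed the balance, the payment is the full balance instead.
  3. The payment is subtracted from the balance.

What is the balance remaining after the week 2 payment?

Week 1: $5,843.11 +$140.23 interest = $5,983.34; pay $1,151.53 → $4,831.81
Week 2: $4,831.81 +$115.96 interest = $4,947.77; pay $1,127.26 → $3,820.51

$3,820.51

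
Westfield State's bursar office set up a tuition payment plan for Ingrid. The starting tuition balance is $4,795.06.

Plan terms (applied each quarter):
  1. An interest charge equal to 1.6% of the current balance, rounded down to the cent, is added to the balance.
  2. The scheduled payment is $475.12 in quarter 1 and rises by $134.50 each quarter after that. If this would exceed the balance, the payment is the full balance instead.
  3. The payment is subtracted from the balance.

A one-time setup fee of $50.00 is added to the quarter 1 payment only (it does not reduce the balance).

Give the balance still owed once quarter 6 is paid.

Quarter 1: opening $4,795.06; interest $76.72 → $4,871.78; payment $475.12 (+ $50.00 fee); balance $4,396.66
Quarter 2: opening $4,396.66; interest $70.34 → $4,467.00; payment $609.62; balance $3,857.38
Quarter 3: opening $3,857.38; interest $61.71 → $3,919.09; payment $744.12; balance $3,174.97
Quarter 4: opening $3,174.97; interest $50.79 → $3,225.76; payment $878.62; balance $2,347.14
Quarter 5: opening $2,347.14; interest $37.55 → $2,384.69; payment $1,013.12; balance $1,371.57
Quarter 6: opening $1,371.57; interest $21.94 → $1,393.51; payment $1,147.62; balance $245.89

$245.89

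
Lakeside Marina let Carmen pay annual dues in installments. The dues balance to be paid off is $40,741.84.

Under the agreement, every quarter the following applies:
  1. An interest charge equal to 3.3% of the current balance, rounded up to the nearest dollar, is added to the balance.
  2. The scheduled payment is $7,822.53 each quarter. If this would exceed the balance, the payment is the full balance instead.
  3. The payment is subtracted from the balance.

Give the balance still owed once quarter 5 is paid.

$6,144.19

# | Opening | Interest | Payment | End bal
1 | $40,741.84 | $1,345.00 | $7,822.53 | $34,264.31
2 | $34,264.31 | $1,131.00 | $7,822.53 | $27,572.78
3 | $27,572.78 | $910.00 | $7,822.53 | $20,660.25
4 | $20,660.25 | $682.00 | $7,822.53 | $13,519.72
5 | $13,519.72 | $447.00 | $7,822.53 | $6,144.19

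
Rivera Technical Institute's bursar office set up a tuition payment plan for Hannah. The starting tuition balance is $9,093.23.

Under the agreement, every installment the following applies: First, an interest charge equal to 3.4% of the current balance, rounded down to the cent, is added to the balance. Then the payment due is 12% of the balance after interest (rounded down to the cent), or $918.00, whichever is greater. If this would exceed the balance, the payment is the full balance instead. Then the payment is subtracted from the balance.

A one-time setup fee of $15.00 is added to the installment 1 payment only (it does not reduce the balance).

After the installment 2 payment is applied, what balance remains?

$7,528.77

Installment 1: $9,093.23 +$309.16 interest = $9,402.39; pay $1,128.28 (+ $15.00 fee) → $8,274.11
Installment 2: $8,274.11 +$281.31 interest = $8,555.42; pay $1,026.65 → $7,528.77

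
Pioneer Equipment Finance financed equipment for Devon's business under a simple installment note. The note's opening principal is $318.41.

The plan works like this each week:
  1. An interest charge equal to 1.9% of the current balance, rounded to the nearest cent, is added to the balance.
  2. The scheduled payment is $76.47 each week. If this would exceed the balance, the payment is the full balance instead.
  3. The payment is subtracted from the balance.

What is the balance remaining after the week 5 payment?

Week 1: opening $318.41; interest $6.05 → $324.46; payment $76.47; balance $247.99
Week 2: opening $247.99; interest $4.71 → $252.70; payment $76.47; balance $176.23
Week 3: opening $176.23; interest $3.35 → $179.58; payment $76.47; balance $103.11
Week 4: opening $103.11; interest $1.96 → $105.07; payment $76.47; balance $28.60
Week 5: opening $28.60; interest $0.54 → $29.14; payment $29.14; balance $0.00

$0.00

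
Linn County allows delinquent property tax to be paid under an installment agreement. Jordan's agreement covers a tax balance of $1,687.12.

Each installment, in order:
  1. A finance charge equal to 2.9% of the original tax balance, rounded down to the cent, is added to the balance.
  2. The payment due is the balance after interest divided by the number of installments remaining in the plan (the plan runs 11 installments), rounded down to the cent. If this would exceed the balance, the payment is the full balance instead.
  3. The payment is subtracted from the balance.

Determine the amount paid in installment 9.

Installment 1: $1,687.12 +$48.92 interest = $1,736.04; pay $157.82 → $1,578.22
Installment 2: $1,578.22 +$48.92 interest = $1,627.14; pay $162.71 → $1,464.43
Installment 3: $1,464.43 +$48.92 interest = $1,513.35; pay $168.15 → $1,345.20
Installment 4: $1,345.20 +$48.92 interest = $1,394.12; pay $174.26 → $1,219.86
Installment 5: $1,219.86 +$48.92 interest = $1,268.78; pay $181.25 → $1,087.53
Installment 6: $1,087.53 +$48.92 interest = $1,136.45; pay $189.40 → $947.05
Installment 7: $947.05 +$48.92 interest = $995.97; pay $199.19 → $796.78
Installment 8: $796.78 +$48.92 interest = $845.70; pay $211.42 → $634.28
Installment 9: $634.28 +$48.92 interest = $683.20; pay $227.73 → $455.47

$227.73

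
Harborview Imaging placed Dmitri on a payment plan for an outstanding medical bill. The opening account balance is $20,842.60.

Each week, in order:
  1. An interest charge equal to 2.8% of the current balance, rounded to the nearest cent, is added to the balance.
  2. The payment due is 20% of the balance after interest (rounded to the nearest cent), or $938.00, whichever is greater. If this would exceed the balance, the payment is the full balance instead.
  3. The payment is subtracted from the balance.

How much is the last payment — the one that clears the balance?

Week 1: $20,842.60 +$583.59 interest = $21,426.19; pay $4,285.24 → $17,140.95
Week 2: $17,140.95 +$479.95 interest = $17,620.90; pay $3,524.18 → $14,096.72
Week 3: $14,096.72 +$394.71 interest = $14,491.43; pay $2,898.29 → $11,593.14
Week 4: $11,593.14 +$324.61 interest = $11,917.75; pay $2,383.55 → $9,534.20
Week 5: $9,534.20 +$266.96 interest = $9,801.16; pay $1,960.23 → $7,840.93
Week 6: $7,840.93 +$219.55 interest = $8,060.48; pay $1,612.10 → $6,448.38
Week 7: $6,448.38 +$180.55 interest = $6,628.93; pay $1,325.79 → $5,303.14
Week 8: $5,303.14 +$148.49 interest = $5,451.63; pay $1,090.33 → $4,361.30
Week 9: $4,361.30 +$122.12 interest = $4,483.42; pay $938.00 → $3,545.42
Week 10: $3,545.42 +$99.27 interest = $3,644.69; pay $938.00 → $2,706.69
Week 11: $2,706.69 +$75.79 interest = $2,782.48; pay $938.00 → $1,844.48
Week 12: $1,844.48 +$51.65 interest = $1,896.13; pay $938.00 → $958.13
Week 13: $958.13 +$26.83 interest = $984.96; pay $938.00 → $46.96
Week 14: $46.96 +$1.31 interest = $48.27; pay $48.27 → $0.00

$48.27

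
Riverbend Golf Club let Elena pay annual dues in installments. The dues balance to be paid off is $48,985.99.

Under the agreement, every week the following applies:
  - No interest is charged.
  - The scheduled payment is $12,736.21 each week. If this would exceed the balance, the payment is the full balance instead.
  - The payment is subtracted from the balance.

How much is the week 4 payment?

$10,777.36

Week 1: opening $48,985.99; payment $12,736.21; balance $36,249.78
Week 2: opening $36,249.78; payment $12,736.21; balance $23,513.57
Week 3: opening $23,513.57; payment $12,736.21; balance $10,777.36
Week 4: opening $10,777.36; payment $10,777.36; balance $0.00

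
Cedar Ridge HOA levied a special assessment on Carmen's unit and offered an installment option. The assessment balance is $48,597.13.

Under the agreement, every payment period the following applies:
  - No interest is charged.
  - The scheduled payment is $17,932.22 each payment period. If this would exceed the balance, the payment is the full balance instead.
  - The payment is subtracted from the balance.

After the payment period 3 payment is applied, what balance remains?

$0.00

# | Opening | Payment | End bal
1 | $48,597.13 | $17,932.22 | $30,664.91
2 | $30,664.91 | $17,932.22 | $12,732.69
3 | $12,732.69 | $12,732.69 | $0.00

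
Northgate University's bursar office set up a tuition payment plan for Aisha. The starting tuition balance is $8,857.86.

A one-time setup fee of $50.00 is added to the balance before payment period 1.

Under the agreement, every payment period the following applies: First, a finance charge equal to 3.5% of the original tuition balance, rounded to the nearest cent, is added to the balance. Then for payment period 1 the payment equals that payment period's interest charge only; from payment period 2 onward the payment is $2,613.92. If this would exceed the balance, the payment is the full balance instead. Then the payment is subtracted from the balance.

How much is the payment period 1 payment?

Payment period 1: $8,907.86 +$310.03 interest = $9,217.89; pay $310.03 → $8,907.86

$310.03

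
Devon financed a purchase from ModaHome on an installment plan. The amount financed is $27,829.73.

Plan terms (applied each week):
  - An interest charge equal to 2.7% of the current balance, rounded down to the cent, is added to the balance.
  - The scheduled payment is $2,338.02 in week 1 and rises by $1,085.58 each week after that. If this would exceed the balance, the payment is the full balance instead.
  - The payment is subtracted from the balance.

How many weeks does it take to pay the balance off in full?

Week 1: opening $27,829.73; interest $751.40 → $28,581.13; payment $2,338.02; balance $26,243.11
Week 2: opening $26,243.11; interest $708.56 → $26,951.67; payment $3,423.60; balance $23,528.07
Week 3: opening $23,528.07; interest $635.25 → $24,163.32; payment $4,509.18; balance $19,654.14
Week 4: opening $19,654.14; interest $530.66 → $20,184.80; payment $5,594.76; balance $14,590.04
Week 5: opening $14,590.04; interest $393.93 → $14,983.97; payment $6,680.34; balance $8,303.63
Week 6: opening $8,303.63; interest $224.19 → $8,527.82; payment $7,765.92; balance $761.90
Week 7: opening $761.90; interest $20.57 → $782.47; payment $782.47; balance $0.00
Balance reaches $0.00 in week 7.

7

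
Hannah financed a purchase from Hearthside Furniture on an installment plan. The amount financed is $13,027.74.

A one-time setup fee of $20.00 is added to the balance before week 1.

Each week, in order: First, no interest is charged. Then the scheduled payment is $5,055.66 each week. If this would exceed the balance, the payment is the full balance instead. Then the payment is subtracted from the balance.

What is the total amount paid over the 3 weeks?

$13,047.74

Week 1: opening $13,047.74; payment $5,055.66; balance $7,992.08
Week 2: opening $7,992.08; payment $5,055.66; balance $2,936.42
Week 3: opening $2,936.42; payment $2,936.42; balance $0.00
Total paid: $13,047.74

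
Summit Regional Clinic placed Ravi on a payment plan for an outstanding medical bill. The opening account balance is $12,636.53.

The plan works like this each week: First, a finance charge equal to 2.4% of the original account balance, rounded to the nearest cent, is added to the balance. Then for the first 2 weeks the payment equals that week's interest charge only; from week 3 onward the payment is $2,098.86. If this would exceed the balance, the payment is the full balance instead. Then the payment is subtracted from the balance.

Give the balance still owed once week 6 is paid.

Week 1: $12,636.53 +$303.28 interest = $12,939.81; pay $303.28 → $12,636.53
Week 2: $12,636.53 +$303.28 interest = $12,939.81; pay $303.28 → $12,636.53
Week 3: $12,636.53 +$303.28 interest = $12,939.81; pay $2,098.86 → $10,840.95
Week 4: $10,840.95 +$303.28 interest = $11,144.23; pay $2,098.86 → $9,045.37
Week 5: $9,045.37 +$303.28 interest = $9,348.65; pay $2,098.86 → $7,249.79
Week 6: $7,249.79 +$303.28 interest = $7,553.07; pay $2,098.86 → $5,454.21

$5,454.21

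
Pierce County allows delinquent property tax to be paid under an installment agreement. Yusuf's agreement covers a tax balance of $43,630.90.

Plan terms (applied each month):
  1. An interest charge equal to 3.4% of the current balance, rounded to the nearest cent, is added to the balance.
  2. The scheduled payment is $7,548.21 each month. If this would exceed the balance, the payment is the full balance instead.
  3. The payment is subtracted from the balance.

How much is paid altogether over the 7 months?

$49,430.93

# | Opening | Interest | Payment | End bal
1 | $43,630.90 | $1,483.45 | $7,548.21 | $37,566.14
2 | $37,566.14 | $1,277.25 | $7,548.21 | $31,295.18
3 | $31,295.18 | $1,064.04 | $7,548.21 | $24,811.01
4 | $24,811.01 | $843.57 | $7,548.21 | $18,106.37
5 | $18,106.37 | $615.62 | $7,548.21 | $11,173.78
6 | $11,173.78 | $379.91 | $7,548.21 | $4,005.48
7 | $4,005.48 | $136.19 | $4,141.67 | $0.00
Total paid: $49,430.93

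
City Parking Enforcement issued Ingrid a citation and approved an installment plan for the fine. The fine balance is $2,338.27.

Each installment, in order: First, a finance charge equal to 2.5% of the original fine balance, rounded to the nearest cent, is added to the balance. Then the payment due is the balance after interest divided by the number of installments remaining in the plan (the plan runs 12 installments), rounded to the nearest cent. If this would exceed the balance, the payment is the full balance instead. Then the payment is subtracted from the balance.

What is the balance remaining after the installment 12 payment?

$0.00

Installment 1: opening $2,338.27; interest $58.46 → $2,396.73; payment $199.73; balance $2,197.00
Installment 2: opening $2,197.00; interest $58.46 → $2,255.46; payment $205.04; balance $2,050.42
Installment 3: opening $2,050.42; interest $58.46 → $2,108.88; payment $210.89; balance $1,897.99
Installment 4: opening $1,897.99; interest $58.46 → $1,956.45; payment $217.38; balance $1,739.07
Installment 5: opening $1,739.07; interest $58.46 → $1,797.53; payment $224.69; balance $1,572.84
Installment 6: opening $1,572.84; interest $58.46 → $1,631.30; payment $233.04; balance $1,398.26
Installment 7: opening $1,398.26; interest $58.46 → $1,456.72; payment $242.79; balance $1,213.93
Installment 8: opening $1,213.93; interest $58.46 → $1,272.39; payment $254.48; balance $1,017.91
Installment 9: opening $1,017.91; interest $58.46 → $1,076.37; payment $269.09; balance $807.28
Installment 10: opening $807.28; interest $58.46 → $865.74; payment $288.58; balance $577.16
Installment 11: opening $577.16; interest $58.46 → $635.62; payment $317.81; balance $317.81
Installment 12: opening $317.81; interest $58.46 → $376.27; payment $376.27; balance $0.00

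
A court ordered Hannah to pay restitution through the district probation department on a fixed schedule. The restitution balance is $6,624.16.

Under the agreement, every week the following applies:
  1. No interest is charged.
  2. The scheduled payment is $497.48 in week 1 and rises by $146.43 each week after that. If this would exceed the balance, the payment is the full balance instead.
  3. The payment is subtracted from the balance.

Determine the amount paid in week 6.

$1,229.63

# | Opening | Payment | End bal
1 | $6,624.16 | $497.48 | $6,126.68
2 | $6,126.68 | $643.91 | $5,482.77
3 | $5,482.77 | $790.34 | $4,692.43
4 | $4,692.43 | $936.77 | $3,755.66
5 | $3,755.66 | $1,083.20 | $2,672.46
6 | $2,672.46 | $1,229.63 | $1,442.83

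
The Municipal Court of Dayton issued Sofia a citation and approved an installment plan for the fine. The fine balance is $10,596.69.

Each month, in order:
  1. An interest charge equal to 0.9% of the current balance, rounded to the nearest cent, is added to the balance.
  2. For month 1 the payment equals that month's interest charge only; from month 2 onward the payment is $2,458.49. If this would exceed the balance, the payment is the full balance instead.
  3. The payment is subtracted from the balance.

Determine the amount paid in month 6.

$1,024.97

Month 1: $10,596.69 +$95.37 interest = $10,692.06; pay $95.37 → $10,596.69
Month 2: $10,596.69 +$95.37 interest = $10,692.06; pay $2,458.49 → $8,233.57
Month 3: $8,233.57 +$74.10 interest = $8,307.67; pay $2,458.49 → $5,849.18
Month 4: $5,849.18 +$52.64 interest = $5,901.82; pay $2,458.49 → $3,443.33
Month 5: $3,443.33 +$30.99 interest = $3,474.32; pay $2,458.49 → $1,015.83
Month 6: $1,015.83 +$9.14 interest = $1,024.97; pay $1,024.97 → $0.00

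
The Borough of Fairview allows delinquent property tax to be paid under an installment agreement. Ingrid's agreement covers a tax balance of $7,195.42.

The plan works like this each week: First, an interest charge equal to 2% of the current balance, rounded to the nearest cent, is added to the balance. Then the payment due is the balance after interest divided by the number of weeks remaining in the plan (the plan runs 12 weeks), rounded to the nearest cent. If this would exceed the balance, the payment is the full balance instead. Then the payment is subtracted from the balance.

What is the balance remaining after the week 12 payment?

$0.00

Week 1: $7,195.42 +$143.91 interest = $7,339.33; pay $611.61 → $6,727.72
Week 2: $6,727.72 +$134.55 interest = $6,862.27; pay $623.84 → $6,238.43
Week 3: $6,238.43 +$124.77 interest = $6,363.20; pay $636.32 → $5,726.88
Week 4: $5,726.88 +$114.54 interest = $5,841.42; pay $649.05 → $5,192.37
Week 5: $5,192.37 +$103.85 interest = $5,296.22; pay $662.03 → $4,634.19
Week 6: $4,634.19 +$92.68 interest = $4,726.87; pay $675.27 → $4,051.60
Week 7: $4,051.60 +$81.03 interest = $4,132.63; pay $688.77 → $3,443.86
Week 8: $3,443.86 +$68.88 interest = $3,512.74; pay $702.55 → $2,810.19
Week 9: $2,810.19 +$56.20 interest = $2,866.39; pay $716.60 → $2,149.79
Week 10: $2,149.79 +$43.00 interest = $2,192.79; pay $730.93 → $1,461.86
Week 11: $1,461.86 +$29.24 interest = $1,491.10; pay $745.55 → $745.55
Week 12: $745.55 +$14.91 interest = $760.46; pay $760.46 → $0.00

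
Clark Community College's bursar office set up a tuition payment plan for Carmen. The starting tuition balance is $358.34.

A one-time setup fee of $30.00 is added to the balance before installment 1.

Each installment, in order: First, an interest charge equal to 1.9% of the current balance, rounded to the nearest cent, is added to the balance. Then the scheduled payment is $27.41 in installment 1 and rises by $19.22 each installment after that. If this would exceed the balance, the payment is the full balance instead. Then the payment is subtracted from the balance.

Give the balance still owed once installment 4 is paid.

Installment 1: opening $388.34; interest $7.38 → $395.72; payment $27.41; balance $368.31
Installment 2: opening $368.31; interest $7.00 → $375.31; payment $46.63; balance $328.68
Installment 3: opening $328.68; interest $6.24 → $334.92; payment $65.85; balance $269.07
Installment 4: opening $269.07; interest $5.11 → $274.18; payment $85.07; balance $189.11

$189.11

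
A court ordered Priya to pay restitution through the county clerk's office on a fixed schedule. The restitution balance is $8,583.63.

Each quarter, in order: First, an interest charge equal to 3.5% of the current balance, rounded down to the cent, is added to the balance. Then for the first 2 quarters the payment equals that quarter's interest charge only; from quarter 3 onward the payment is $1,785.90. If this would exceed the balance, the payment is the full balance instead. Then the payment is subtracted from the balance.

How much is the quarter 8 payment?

Quarter 1: opening $8,583.63; interest $300.42 → $8,884.05; payment $300.42; balance $8,583.63
Quarter 2: opening $8,583.63; interest $300.42 → $8,884.05; payment $300.42; balance $8,583.63
Quarter 3: opening $8,583.63; interest $300.42 → $8,884.05; payment $1,785.90; balance $7,098.15
Quarter 4: opening $7,098.15; interest $248.43 → $7,346.58; payment $1,785.90; balance $5,560.68
Quarter 5: opening $5,560.68; interest $194.62 → $5,755.30; payment $1,785.90; balance $3,969.40
Quarter 6: opening $3,969.40; interest $138.92 → $4,108.32; payment $1,785.90; balance $2,322.42
Quarter 7: opening $2,322.42; interest $81.28 → $2,403.70; payment $1,785.90; balance $617.80
Quarter 8: opening $617.80; interest $21.62 → $639.42; payment $639.42; balance $0.00

$639.42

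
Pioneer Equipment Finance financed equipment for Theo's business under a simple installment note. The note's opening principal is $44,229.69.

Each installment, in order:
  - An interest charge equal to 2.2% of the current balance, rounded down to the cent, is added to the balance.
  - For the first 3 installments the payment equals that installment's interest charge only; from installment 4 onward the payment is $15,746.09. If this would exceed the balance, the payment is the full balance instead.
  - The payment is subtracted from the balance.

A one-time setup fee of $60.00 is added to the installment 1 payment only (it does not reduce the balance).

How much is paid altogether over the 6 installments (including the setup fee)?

Installment 1: $44,229.69 +$973.05 interest = $45,202.74; pay $973.05 (+ $60.00 fee) → $44,229.69
Installment 2: $44,229.69 +$973.05 interest = $45,202.74; pay $973.05 → $44,229.69
Installment 3: $44,229.69 +$973.05 interest = $45,202.74; pay $973.05 → $44,229.69
Installment 4: $44,229.69 +$973.05 interest = $45,202.74; pay $15,746.09 → $29,456.65
Installment 5: $29,456.65 +$648.04 interest = $30,104.69; pay $15,746.09 → $14,358.60
Installment 6: $14,358.60 +$315.88 interest = $14,674.48; pay $14,674.48 → $0.00
Total paid: $49,145.81

$49,145.81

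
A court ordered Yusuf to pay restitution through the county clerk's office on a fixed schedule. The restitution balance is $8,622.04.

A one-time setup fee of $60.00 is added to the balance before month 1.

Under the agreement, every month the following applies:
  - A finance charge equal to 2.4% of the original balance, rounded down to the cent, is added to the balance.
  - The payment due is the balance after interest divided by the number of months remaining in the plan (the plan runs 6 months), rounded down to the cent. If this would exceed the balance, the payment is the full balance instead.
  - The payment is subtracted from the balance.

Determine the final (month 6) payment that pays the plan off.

Month 1: opening $8,682.04; interest $206.92 → $8,888.96; payment $1,481.49; balance $7,407.47
Month 2: opening $7,407.47; interest $206.92 → $7,614.39; payment $1,522.87; balance $6,091.52
Month 3: opening $6,091.52; interest $206.92 → $6,298.44; payment $1,574.61; balance $4,723.83
Month 4: opening $4,723.83; interest $206.92 → $4,930.75; payment $1,643.58; balance $3,287.17
Month 5: opening $3,287.17; interest $206.92 → $3,494.09; payment $1,747.04; balance $1,747.05
Month 6: opening $1,747.05; interest $206.92 → $1,953.97; payment $1,953.97; balance $0.00

$1,953.97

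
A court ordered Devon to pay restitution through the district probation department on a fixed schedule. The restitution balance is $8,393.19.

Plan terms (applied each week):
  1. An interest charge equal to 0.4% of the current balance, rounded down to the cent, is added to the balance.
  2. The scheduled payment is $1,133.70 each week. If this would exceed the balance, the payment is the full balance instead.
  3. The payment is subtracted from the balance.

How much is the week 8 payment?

$601.63

Week 1: opening $8,393.19; interest $33.57 → $8,426.76; payment $1,133.70; balance $7,293.06
Week 2: opening $7,293.06; interest $29.17 → $7,322.23; payment $1,133.70; balance $6,188.53
Week 3: opening $6,188.53; interest $24.75 → $6,213.28; payment $1,133.70; balance $5,079.58
Week 4: opening $5,079.58; interest $20.31 → $5,099.89; payment $1,133.70; balance $3,966.19
Week 5: opening $3,966.19; interest $15.86 → $3,982.05; payment $1,133.70; balance $2,848.35
Week 6: opening $2,848.35; interest $11.39 → $2,859.74; payment $1,133.70; balance $1,726.04
Week 7: opening $1,726.04; interest $6.90 → $1,732.94; payment $1,133.70; balance $599.24
Week 8: opening $599.24; interest $2.39 → $601.63; payment $601.63; balance $0.00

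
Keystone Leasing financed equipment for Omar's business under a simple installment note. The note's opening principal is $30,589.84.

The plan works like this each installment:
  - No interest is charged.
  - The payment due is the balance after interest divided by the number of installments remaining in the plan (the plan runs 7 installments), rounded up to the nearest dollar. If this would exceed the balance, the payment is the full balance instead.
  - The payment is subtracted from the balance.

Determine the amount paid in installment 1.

$4,370.00

# | Opening | Payment | End bal
1 | $30,589.84 | $4,370.00 | $26,219.84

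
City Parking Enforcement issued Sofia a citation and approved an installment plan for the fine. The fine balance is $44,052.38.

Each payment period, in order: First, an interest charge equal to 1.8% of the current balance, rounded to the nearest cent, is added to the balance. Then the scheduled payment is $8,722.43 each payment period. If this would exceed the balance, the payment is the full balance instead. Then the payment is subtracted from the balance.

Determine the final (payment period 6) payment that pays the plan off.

$3,004.84

# | Opening | Interest | Payment | End bal
1 | $44,052.38 | $792.94 | $8,722.43 | $36,122.89
2 | $36,122.89 | $650.21 | $8,722.43 | $28,050.67
3 | $28,050.67 | $504.91 | $8,722.43 | $19,833.15
4 | $19,833.15 | $357.00 | $8,722.43 | $11,467.72
5 | $11,467.72 | $206.42 | $8,722.43 | $2,951.71
6 | $2,951.71 | $53.13 | $3,004.84 | $0.00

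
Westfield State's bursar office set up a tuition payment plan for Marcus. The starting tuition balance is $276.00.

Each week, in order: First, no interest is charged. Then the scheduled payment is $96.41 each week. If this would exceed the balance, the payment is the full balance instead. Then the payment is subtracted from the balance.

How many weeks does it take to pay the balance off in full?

3

Week 1: opening $276.00; payment $96.41; balance $179.59
Week 2: opening $179.59; payment $96.41; balance $83.18
Week 3: opening $83.18; payment $83.18; balance $0.00
Balance reaches $0.00 in week 3.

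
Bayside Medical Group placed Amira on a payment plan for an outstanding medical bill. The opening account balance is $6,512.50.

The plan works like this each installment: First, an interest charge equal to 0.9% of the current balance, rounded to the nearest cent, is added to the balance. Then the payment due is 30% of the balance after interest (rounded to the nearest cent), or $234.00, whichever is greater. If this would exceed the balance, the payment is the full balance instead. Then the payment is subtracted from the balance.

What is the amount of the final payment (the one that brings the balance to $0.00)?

# | Opening | Interest | Payment | End bal
1 | $6,512.50 | $58.61 | $1,971.33 | $4,599.78
2 | $4,599.78 | $41.40 | $1,392.35 | $3,248.83
3 | $3,248.83 | $29.24 | $983.42 | $2,294.65
4 | $2,294.65 | $20.65 | $694.59 | $1,620.71
5 | $1,620.71 | $14.59 | $490.59 | $1,144.71
6 | $1,144.71 | $10.30 | $346.50 | $808.51
7 | $808.51 | $7.28 | $244.74 | $571.05
8 | $571.05 | $5.14 | $234.00 | $342.19
9 | $342.19 | $3.08 | $234.00 | $111.27
10 | $111.27 | $1.00 | $112.27 | $0.00

$112.27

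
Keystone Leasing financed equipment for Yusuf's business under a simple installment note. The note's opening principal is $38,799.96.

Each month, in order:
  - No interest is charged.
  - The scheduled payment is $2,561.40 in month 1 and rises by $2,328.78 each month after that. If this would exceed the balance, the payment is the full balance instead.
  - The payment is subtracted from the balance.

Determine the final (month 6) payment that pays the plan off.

$2,705.16

Month 1: opening $38,799.96; payment $2,561.40; balance $36,238.56
Month 2: opening $36,238.56; payment $4,890.18; balance $31,348.38
Month 3: opening $31,348.38; payment $7,218.96; balance $24,129.42
Month 4: opening $24,129.42; payment $9,547.74; balance $14,581.68
Month 5: opening $14,581.68; payment $11,876.52; balance $2,705.16
Month 6: opening $2,705.16; payment $2,705.16; balance $0.00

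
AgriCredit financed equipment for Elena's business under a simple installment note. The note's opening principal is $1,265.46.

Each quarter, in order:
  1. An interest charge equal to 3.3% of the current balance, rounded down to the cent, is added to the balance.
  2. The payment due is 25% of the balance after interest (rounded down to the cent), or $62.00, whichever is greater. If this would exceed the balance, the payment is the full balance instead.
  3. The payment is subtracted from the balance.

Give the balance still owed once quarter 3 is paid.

Quarter 1: $1,265.46 +$41.76 interest = $1,307.22; pay $326.80 → $980.42
Quarter 2: $980.42 +$32.35 interest = $1,012.77; pay $253.19 → $759.58
Quarter 3: $759.58 +$25.06 interest = $784.64; pay $196.16 → $588.48

$588.48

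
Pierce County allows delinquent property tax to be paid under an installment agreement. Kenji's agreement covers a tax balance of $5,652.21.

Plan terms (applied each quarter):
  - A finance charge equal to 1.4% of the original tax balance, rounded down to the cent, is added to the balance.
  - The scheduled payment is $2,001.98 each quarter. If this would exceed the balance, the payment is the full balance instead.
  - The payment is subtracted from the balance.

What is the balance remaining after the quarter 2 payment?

Quarter 1: opening $5,652.21; interest $79.13 → $5,731.34; payment $2,001.98; balance $3,729.36
Quarter 2: opening $3,729.36; interest $79.13 → $3,808.49; payment $2,001.98; balance $1,806.51

$1,806.51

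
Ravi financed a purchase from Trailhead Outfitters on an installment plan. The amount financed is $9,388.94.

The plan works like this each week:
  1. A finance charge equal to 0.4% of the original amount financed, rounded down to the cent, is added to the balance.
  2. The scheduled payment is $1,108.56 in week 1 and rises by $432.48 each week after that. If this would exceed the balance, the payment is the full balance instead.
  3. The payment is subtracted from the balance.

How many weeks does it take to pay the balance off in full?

Week 1: opening $9,388.94; interest $37.55 → $9,426.49; payment $1,108.56; balance $8,317.93
Week 2: opening $8,317.93; interest $37.55 → $8,355.48; payment $1,541.04; balance $6,814.44
Week 3: opening $6,814.44; interest $37.55 → $6,851.99; payment $1,973.52; balance $4,878.47
Week 4: opening $4,878.47; interest $37.55 → $4,916.02; payment $2,406.00; balance $2,510.02
Week 5: opening $2,510.02; interest $37.55 → $2,547.57; payment $2,547.57; balance $0.00
Balance reaches $0.00 in week 5.

5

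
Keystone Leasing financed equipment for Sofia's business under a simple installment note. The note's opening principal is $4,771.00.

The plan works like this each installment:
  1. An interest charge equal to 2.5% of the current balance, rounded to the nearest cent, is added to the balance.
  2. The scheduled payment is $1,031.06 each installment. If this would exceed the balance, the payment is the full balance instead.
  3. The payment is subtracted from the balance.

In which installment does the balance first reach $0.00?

5

Installment 1: $4,771.00 +$119.28 interest = $4,890.28; pay $1,031.06 → $3,859.22
Installment 2: $3,859.22 +$96.48 interest = $3,955.70; pay $1,031.06 → $2,924.64
Installment 3: $2,924.64 +$73.12 interest = $2,997.76; pay $1,031.06 → $1,966.70
Installment 4: $1,966.70 +$49.17 interest = $2,015.87; pay $1,031.06 → $984.81
Installment 5: $984.81 +$24.62 interest = $1,009.43; pay $1,009.43 → $0.00
Balance reaches $0.00 in installment 5.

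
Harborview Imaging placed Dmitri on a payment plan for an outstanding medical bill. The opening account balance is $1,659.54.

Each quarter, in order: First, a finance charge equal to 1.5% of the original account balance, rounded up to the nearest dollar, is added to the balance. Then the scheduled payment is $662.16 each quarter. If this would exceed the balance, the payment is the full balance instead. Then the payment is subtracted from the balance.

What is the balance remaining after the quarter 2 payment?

# | Opening | Interest | Payment | End bal
1 | $1,659.54 | $25.00 | $662.16 | $1,022.38
2 | $1,022.38 | $25.00 | $662.16 | $385.22

$385.22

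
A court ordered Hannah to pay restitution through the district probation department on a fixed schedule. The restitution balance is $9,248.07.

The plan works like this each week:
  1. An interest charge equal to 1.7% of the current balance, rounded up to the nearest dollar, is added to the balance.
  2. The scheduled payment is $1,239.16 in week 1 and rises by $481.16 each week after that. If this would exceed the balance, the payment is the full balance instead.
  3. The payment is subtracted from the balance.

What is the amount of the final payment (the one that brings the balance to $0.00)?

Week 1: $9,248.07 +$158.00 interest = $9,406.07; pay $1,239.16 → $8,166.91
Week 2: $8,166.91 +$139.00 interest = $8,305.91; pay $1,720.32 → $6,585.59
Week 3: $6,585.59 +$112.00 interest = $6,697.59; pay $2,201.48 → $4,496.11
Week 4: $4,496.11 +$77.00 interest = $4,573.11; pay $2,682.64 → $1,890.47
Week 5: $1,890.47 +$33.00 interest = $1,923.47; pay $1,923.47 → $0.00

$1,923.47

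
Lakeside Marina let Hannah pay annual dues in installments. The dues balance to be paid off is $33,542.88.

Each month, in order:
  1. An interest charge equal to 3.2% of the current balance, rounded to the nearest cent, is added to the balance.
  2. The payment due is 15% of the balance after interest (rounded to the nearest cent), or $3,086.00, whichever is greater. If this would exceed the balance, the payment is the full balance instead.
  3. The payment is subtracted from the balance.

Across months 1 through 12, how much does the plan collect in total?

$39,850.69

Month 1: opening $33,542.88; interest $1,073.37 → $34,616.25; payment $5,192.44; balance $29,423.81
Month 2: opening $29,423.81; interest $941.56 → $30,365.37; payment $4,554.81; balance $25,810.56
Month 3: opening $25,810.56; interest $825.94 → $26,636.50; payment $3,995.48; balance $22,641.02
Month 4: opening $22,641.02; interest $724.51 → $23,365.53; payment $3,504.83; balance $19,860.70
Month 5: opening $19,860.70; interest $635.54 → $20,496.24; payment $3,086.00; balance $17,410.24
Month 6: opening $17,410.24; interest $557.13 → $17,967.37; payment $3,086.00; balance $14,881.37
Month 7: opening $14,881.37; interest $476.20 → $15,357.57; payment $3,086.00; balance $12,271.57
Month 8: opening $12,271.57; interest $392.69 → $12,664.26; payment $3,086.00; balance $9,578.26
Month 9: opening $9,578.26; interest $306.50 → $9,884.76; payment $3,086.00; balance $6,798.76
Month 10: opening $6,798.76; interest $217.56 → $7,016.32; payment $3,086.00; balance $3,930.32
Month 11: opening $3,930.32; interest $125.77 → $4,056.09; payment $3,086.00; balance $970.09
Month 12: opening $970.09; interest $31.04 → $1,001.13; payment $1,001.13; balance $0.00
Total paid: $39,850.69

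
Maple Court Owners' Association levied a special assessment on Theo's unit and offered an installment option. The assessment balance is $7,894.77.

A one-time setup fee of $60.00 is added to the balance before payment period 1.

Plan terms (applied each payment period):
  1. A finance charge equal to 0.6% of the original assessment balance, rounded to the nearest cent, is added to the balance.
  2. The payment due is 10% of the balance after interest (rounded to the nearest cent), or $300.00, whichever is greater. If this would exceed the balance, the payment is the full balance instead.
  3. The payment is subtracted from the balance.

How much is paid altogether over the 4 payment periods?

$2,778.50

# | Opening | Interest | Payment | End bal
1 | $7,954.77 | $47.37 | $800.21 | $7,201.93
2 | $7,201.93 | $47.37 | $724.93 | $6,524.37
3 | $6,524.37 | $47.37 | $657.17 | $5,914.57
4 | $5,914.57 | $47.37 | $596.19 | $5,365.75
Total paid: $2,778.50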